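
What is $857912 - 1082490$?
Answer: $-224578$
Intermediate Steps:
$857912 - 1082490 = -224578$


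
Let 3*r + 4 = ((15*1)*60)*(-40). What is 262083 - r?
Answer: 822253/3 ≈ 2.7408e+5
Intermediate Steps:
r = -36004/3 (r = -4/3 + (((15*1)*60)*(-40))/3 = -4/3 + ((15*60)*(-40))/3 = -4/3 + (900*(-40))/3 = -4/3 + (1/3)*(-36000) = -4/3 - 12000 = -36004/3 ≈ -12001.)
262083 - r = 262083 - 1*(-36004/3) = 262083 + 36004/3 = 822253/3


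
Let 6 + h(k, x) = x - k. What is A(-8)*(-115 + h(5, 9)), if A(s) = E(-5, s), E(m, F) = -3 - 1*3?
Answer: 702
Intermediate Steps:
h(k, x) = -6 + x - k (h(k, x) = -6 + (x - k) = -6 + x - k)
E(m, F) = -6 (E(m, F) = -3 - 3 = -6)
A(s) = -6
A(-8)*(-115 + h(5, 9)) = -6*(-115 + (-6 + 9 - 1*5)) = -6*(-115 + (-6 + 9 - 5)) = -6*(-115 - 2) = -6*(-117) = 702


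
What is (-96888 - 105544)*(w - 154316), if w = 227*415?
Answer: 12168389952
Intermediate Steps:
w = 94205
(-96888 - 105544)*(w - 154316) = (-96888 - 105544)*(94205 - 154316) = -202432*(-60111) = 12168389952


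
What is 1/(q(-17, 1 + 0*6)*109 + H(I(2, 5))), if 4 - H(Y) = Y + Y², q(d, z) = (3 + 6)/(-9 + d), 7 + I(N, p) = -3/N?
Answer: -52/5069 ≈ -0.010258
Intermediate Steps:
I(N, p) = -7 - 3/N
q(d, z) = 9/(-9 + d)
H(Y) = 4 - Y - Y² (H(Y) = 4 - (Y + Y²) = 4 + (-Y - Y²) = 4 - Y - Y²)
1/(q(-17, 1 + 0*6)*109 + H(I(2, 5))) = 1/((9/(-9 - 17))*109 + (4 - (-7 - 3/2) - (-7 - 3/2)²)) = 1/((9/(-26))*109 + (4 - (-7 - 3*½) - (-7 - 3*½)²)) = 1/((9*(-1/26))*109 + (4 - (-7 - 3/2) - (-7 - 3/2)²)) = 1/(-9/26*109 + (4 - 1*(-17/2) - (-17/2)²)) = 1/(-981/26 + (4 + 17/2 - 1*289/4)) = 1/(-981/26 + (4 + 17/2 - 289/4)) = 1/(-981/26 - 239/4) = 1/(-5069/52) = -52/5069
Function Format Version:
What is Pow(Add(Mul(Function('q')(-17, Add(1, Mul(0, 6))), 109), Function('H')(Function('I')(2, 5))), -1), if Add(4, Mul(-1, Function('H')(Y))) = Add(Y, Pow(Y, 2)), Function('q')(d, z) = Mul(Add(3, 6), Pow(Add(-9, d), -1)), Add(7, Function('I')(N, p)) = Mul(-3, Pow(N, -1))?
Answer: Rational(-52, 5069) ≈ -0.010258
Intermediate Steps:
Function('I')(N, p) = Add(-7, Mul(-3, Pow(N, -1)))
Function('q')(d, z) = Mul(9, Pow(Add(-9, d), -1))
Function('H')(Y) = Add(4, Mul(-1, Y), Mul(-1, Pow(Y, 2))) (Function('H')(Y) = Add(4, Mul(-1, Add(Y, Pow(Y, 2)))) = Add(4, Add(Mul(-1, Y), Mul(-1, Pow(Y, 2)))) = Add(4, Mul(-1, Y), Mul(-1, Pow(Y, 2))))
Pow(Add(Mul(Function('q')(-17, Add(1, Mul(0, 6))), 109), Function('H')(Function('I')(2, 5))), -1) = Pow(Add(Mul(Mul(9, Pow(Add(-9, -17), -1)), 109), Add(4, Mul(-1, Add(-7, Mul(-3, Pow(2, -1)))), Mul(-1, Pow(Add(-7, Mul(-3, Pow(2, -1))), 2)))), -1) = Pow(Add(Mul(Mul(9, Pow(-26, -1)), 109), Add(4, Mul(-1, Add(-7, Mul(-3, Rational(1, 2)))), Mul(-1, Pow(Add(-7, Mul(-3, Rational(1, 2))), 2)))), -1) = Pow(Add(Mul(Mul(9, Rational(-1, 26)), 109), Add(4, Mul(-1, Add(-7, Rational(-3, 2))), Mul(-1, Pow(Add(-7, Rational(-3, 2)), 2)))), -1) = Pow(Add(Mul(Rational(-9, 26), 109), Add(4, Mul(-1, Rational(-17, 2)), Mul(-1, Pow(Rational(-17, 2), 2)))), -1) = Pow(Add(Rational(-981, 26), Add(4, Rational(17, 2), Mul(-1, Rational(289, 4)))), -1) = Pow(Add(Rational(-981, 26), Add(4, Rational(17, 2), Rational(-289, 4))), -1) = Pow(Add(Rational(-981, 26), Rational(-239, 4)), -1) = Pow(Rational(-5069, 52), -1) = Rational(-52, 5069)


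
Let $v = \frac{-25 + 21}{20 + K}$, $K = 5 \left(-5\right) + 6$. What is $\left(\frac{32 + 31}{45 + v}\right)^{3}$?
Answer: $\frac{250047}{68921} \approx 3.628$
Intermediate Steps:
$K = -19$ ($K = -25 + 6 = -19$)
$v = -4$ ($v = \frac{-25 + 21}{20 - 19} = - \frac{4}{1} = \left(-4\right) 1 = -4$)
$\left(\frac{32 + 31}{45 + v}\right)^{3} = \left(\frac{32 + 31}{45 - 4}\right)^{3} = \left(\frac{63}{41}\right)^{3} = \frac{250047}{68921}$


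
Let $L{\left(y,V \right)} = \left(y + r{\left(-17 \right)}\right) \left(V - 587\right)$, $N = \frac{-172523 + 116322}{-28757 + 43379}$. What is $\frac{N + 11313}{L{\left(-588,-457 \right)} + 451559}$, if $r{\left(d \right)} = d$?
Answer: $\frac{165362485}{15838243338} \approx 0.010441$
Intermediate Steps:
$N = - \frac{56201}{14622} \approx -3.8436$
$L{\left(y,V \right)} = \left(-587 + V\right) \left(-17 + y\right)$ ($L{\left(y,V \right)} = \left(y - 17\right) \left(V - 587\right) = \left(-17 + y\right) \left(-587 + V\right) = \left(-587 + V\right) \left(-17 + y\right)$)
$\frac{N + 11313}{L{\left(-588,-457 \right)} + 451559} = \frac{- \frac{56201}{14622} + 11313}{\left(9979 - -345156 - -7769 - -268716\right) + 451559} = \frac{165362485}{14622 \left(\left(9979 + 345156 + 7769 + 268716\right) + 451559\right)} = \frac{165362485}{14622 \left(631620 + 451559\right)} = \frac{165362485}{14622 \cdot 1083179} = \frac{165362485}{14622} \cdot \frac{1}{1083179} = \frac{165362485}{15838243338}$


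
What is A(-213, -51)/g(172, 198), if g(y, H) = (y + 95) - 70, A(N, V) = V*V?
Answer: 2601/197 ≈ 13.203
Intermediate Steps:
A(N, V) = V²
g(y, H) = 25 + y (g(y, H) = (95 + y) - 70 = 25 + y)
A(-213, -51)/g(172, 198) = (-51)²/(25 + 172) = 2601/197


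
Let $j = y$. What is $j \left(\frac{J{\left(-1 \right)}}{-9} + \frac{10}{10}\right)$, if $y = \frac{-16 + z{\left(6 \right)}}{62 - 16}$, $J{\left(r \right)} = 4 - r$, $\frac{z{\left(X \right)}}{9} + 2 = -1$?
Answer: $- \frac{86}{207} \approx -0.41546$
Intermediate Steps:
$z{\left(X \right)} = -27$ ($z{\left(X \right)} = -18 + 9 \left(-1\right) = -18 - 9 = -27$)
$y = - \frac{43}{46}$ ($y = \frac{-16 - 27}{62 - 16} = - \frac{43}{46} \approx -0.93478$)
$j = - \frac{43}{46} \approx -0.93478$
$j \left(\frac{J{\left(-1 \right)}}{-9} + \frac{10}{10}\right) = - \frac{43 \left(\frac{4 - -1}{-9} + \frac{10}{10}\right)}{46} = - \frac{43 \left(\left(4 + 1\right) \left(- \frac{1}{9}\right) + 10 \cdot \frac{1}{10}\right)}{46} = - \frac{43 \left(5 \left(- \frac{1}{9}\right) + 1\right)}{46} = - \frac{43 \left(- \frac{5}{9} + 1\right)}{46} = \left(- \frac{43}{46}\right) \frac{4}{9} = - \frac{86}{207}$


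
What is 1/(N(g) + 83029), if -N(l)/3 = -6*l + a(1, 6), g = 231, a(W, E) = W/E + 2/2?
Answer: 2/174367 ≈ 1.1470e-5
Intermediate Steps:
a(W, E) = 1 + W/E (a(W, E) = W/E + 2*(1/2) = W/E + 1 = 1 + W/E)
N(l) = -7/2 + 18*l (N(l) = -3*(-6*l + (6 + 1)/6) = -3*(-6*l + (1/6)*7) = -3*(-6*l + 7/6) = -3*(7/6 - 6*l) = -7/2 + 18*l)
1/(N(g) + 83029) = 1/((-7/2 + 18*231) + 83029) = 1/((-7/2 + 4158) + 83029) = 1/(8309/2 + 83029) = 1/(174367/2) = 2/174367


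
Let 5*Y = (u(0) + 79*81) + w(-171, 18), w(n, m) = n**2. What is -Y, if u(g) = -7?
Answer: -35633/5 ≈ -7126.6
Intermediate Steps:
Y = 35633/5 (Y = ((-7 + 79*81) + (-171)**2)/5 = ((-7 + 6399) + 29241)/5 = (6392 + 29241)/5 = (1/5)*35633 = 35633/5 ≈ 7126.6)
-Y = -1*35633/5 = -35633/5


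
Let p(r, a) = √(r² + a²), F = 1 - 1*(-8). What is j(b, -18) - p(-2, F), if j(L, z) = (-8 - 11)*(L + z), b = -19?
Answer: 703 - √85 ≈ 693.78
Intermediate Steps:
F = 9 (F = 1 + 8 = 9)
p(r, a) = √(a² + r²)
j(L, z) = -19*L - 19*z (j(L, z) = -19*(L + z) = -19*L - 19*z)
j(b, -18) - p(-2, F) = (-19*(-19) - 19*(-18)) - √(9² + (-2)²) = (361 + 342) - √(81 + 4) = 703 - √85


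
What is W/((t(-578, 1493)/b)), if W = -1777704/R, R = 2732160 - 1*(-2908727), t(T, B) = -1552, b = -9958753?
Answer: -316137768627/156333154 ≈ -2022.2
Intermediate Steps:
R = 5640887 (R = 2732160 + 2908727 = 5640887)
W = -1777704/5640887 ≈ -0.31515
W/((t(-578, 1493)/b)) = -1777704/(5640887*((-1552/(-9958753)))) = -1777704/(5640887*((-1552*(-1/9958753)))) = -1777704/(5640887*1552/9958753) = -1777704/5640887*9958753/1552 = -316137768627/156333154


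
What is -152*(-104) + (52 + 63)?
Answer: 15923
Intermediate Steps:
-152*(-104) + (52 + 63) = 15808 + 115 = 15923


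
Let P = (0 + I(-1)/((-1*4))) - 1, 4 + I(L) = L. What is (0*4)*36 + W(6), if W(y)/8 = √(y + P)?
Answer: 20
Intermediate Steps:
I(L) = -4 + L
P = ¼ (P = (0 + (-4 - 1)/((-1*4))) - 1 = (0 - 5/(-4)) - 1 = (0 - 5*(-¼)) - 1 = (0 + 5/4) - 1 = 5/4 - 1 = ¼ ≈ 0.25000)
W(y) = 8*√(¼ + y) (W(y) = 8*√(y + ¼) = 8*√(¼ + y))
(0*4)*36 + W(6) = (0*4)*36 + 4*√(1 + 4*6) = 0*36 + 4*√(1 + 24) = 0 + 4*√25 = 0 + 4*5 = 0 + 20 = 20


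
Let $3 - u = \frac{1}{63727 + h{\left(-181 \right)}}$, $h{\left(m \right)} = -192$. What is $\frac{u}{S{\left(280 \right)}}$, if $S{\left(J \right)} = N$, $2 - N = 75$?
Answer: $- \frac{190604}{4638055} \approx -0.041096$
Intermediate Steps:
$N = -73$ ($N = 2 - 75 = -73$)
$S{\left(J \right)} = -73$
$u = \frac{190604}{63535}$ ($u = 3 - \frac{1}{63727 - 192} = 3 - \frac{1}{63535} = \frac{190604}{63535} \approx 3.0$)
$\frac{u}{S{\left(280 \right)}} = \frac{190604}{63535 \left(-73\right)} = \frac{190604}{63535} \left(- \frac{1}{73}\right) = - \frac{190604}{4638055}$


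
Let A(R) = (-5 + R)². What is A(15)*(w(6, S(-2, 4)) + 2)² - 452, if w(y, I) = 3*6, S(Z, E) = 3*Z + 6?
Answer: 39548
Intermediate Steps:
S(Z, E) = 6 + 3*Z
w(y, I) = 18
A(15)*(w(6, S(-2, 4)) + 2)² - 452 = (-5 + 15)²*(18 + 2)² - 452 = 10²*20² - 452 = 100*400 - 452 = 40000 - 452 = 39548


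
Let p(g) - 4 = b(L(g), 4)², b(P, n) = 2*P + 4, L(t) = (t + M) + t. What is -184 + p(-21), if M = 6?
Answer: 4444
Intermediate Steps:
L(t) = 6 + 2*t (L(t) = (t + 6) + t = (6 + t) + t = 6 + 2*t)
b(P, n) = 4 + 2*P
p(g) = 4 + (16 + 4*g)² (p(g) = 4 + (4 + 2*(6 + 2*g))² = 4 + (4 + (12 + 4*g))² = 4 + (16 + 4*g)²)
-184 + p(-21) = -184 + (4 + 16*(4 - 21)²) = -184 + (4 + 16*(-17)²) = -184 + (4 + 16*289) = -184 + (4 + 4624) = -184 + 4628 = 4444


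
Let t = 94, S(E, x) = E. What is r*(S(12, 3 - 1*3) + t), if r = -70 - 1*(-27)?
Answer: -4558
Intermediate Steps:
r = -43 (r = -70 + 27 = -43)
r*(S(12, 3 - 1*3) + t) = -43*(12 + 94) = -43*106 = -4558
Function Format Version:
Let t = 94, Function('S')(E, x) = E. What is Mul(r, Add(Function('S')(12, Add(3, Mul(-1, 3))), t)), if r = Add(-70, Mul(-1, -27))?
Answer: -4558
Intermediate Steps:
r = -43 (r = Add(-70, 27) = -43)
Mul(r, Add(Function('S')(12, Add(3, Mul(-1, 3))), t)) = Mul(-43, Add(12, 94)) = Mul(-43, 106) = -4558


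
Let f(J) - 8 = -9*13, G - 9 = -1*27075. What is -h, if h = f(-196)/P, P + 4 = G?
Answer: -109/27070 ≈ -0.0040266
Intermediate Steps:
G = -27066 (G = 9 - 1*27075 = 9 - 27075 = -27066)
f(J) = -109 (f(J) = 8 - 9*13 = 8 - 117 = -109)
P = -27070 (P = -4 - 27066 = -27070)
h = 109/27070 (h = -109/(-27070) = -109*(-1/27070) = 109/27070 ≈ 0.0040266)
-h = -1*109/27070 = -109/27070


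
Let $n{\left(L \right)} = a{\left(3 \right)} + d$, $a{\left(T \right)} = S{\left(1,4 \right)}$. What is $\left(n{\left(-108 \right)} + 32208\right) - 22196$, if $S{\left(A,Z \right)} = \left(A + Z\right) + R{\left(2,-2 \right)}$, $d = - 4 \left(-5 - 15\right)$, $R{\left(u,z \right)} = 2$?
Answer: $10099$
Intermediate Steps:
$d = 80$ ($d = - 4 \left(-5 - 15\right) = \left(-4\right) \left(-20\right) = 80$)
$S{\left(A,Z \right)} = 2 + A + Z$ ($S{\left(A,Z \right)} = \left(A + Z\right) + 2 = 2 + A + Z$)
$a{\left(T \right)} = 7$ ($a{\left(T \right)} = 2 + 1 + 4 = 7$)
$n{\left(L \right)} = 87$ ($n{\left(L \right)} = 7 + 80 = 87$)
$\left(n{\left(-108 \right)} + 32208\right) - 22196 = \left(87 + 32208\right) - 22196 = 32295 - 22196 = 10099$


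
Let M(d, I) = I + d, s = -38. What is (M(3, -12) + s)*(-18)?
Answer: 846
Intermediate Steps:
(M(3, -12) + s)*(-18) = ((-12 + 3) - 38)*(-18) = (-9 - 38)*(-18) = -47*(-18) = 846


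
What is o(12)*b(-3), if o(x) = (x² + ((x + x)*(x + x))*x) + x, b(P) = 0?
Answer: 0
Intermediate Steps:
o(x) = x + x² + 4*x³ (o(x) = (x² + ((2*x)*(2*x))*x) + x = (x² + (4*x²)*x) + x = (x² + 4*x³) + x = x + x² + 4*x³)
o(12)*b(-3) = (12*(1 + 12 + 4*12²))*0 = (12*(1 + 12 + 4*144))*0 = (12*(1 + 12 + 576))*0 = (12*589)*0 = 7068*0 = 0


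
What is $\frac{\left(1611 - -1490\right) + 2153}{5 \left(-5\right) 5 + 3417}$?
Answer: $\frac{2627}{1646} \approx 1.596$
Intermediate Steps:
$\frac{\left(1611 - -1490\right) + 2153}{5 \left(-5\right) 5 + 3417} = \frac{\left(1611 + 1490\right) + 2153}{\left(-25\right) 5 + 3417} = \frac{3101 + 2153}{-125 + 3417} = \frac{5254}{3292} = 5254 \cdot \frac{1}{3292} = \frac{2627}{1646}$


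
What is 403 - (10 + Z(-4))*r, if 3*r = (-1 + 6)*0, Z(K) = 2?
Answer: 403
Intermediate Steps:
r = 0 (r = ((-1 + 6)*0)/3 = (5*0)/3 = (⅓)*0 = 0)
403 - (10 + Z(-4))*r = 403 - (10 + 2)*0 = 403 - 12*0 = 403 - 1*0 = 403 + 0 = 403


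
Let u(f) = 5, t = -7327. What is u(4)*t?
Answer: -36635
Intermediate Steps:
u(4)*t = 5*(-7327) = -36635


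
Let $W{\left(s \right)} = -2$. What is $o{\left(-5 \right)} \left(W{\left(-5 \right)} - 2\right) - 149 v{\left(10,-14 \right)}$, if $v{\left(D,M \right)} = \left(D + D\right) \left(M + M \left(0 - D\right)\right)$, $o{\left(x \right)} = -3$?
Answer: $-375468$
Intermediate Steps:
$v{\left(D,M \right)} = 2 D \left(M - D M\right)$ ($v{\left(D,M \right)} = 2 D \left(M + M \left(- D\right)\right) = 2 D \left(M - D M\right)$)
$o{\left(-5 \right)} \left(W{\left(-5 \right)} - 2\right) - 149 v{\left(10,-14 \right)} = - 3 \left(-2 - 2\right) - 149 \cdot 2 \cdot 10 \left(-14\right) \left(1 - 10\right) = \left(-3\right) \left(-4\right) - 149 \cdot 2 \cdot 10 \left(-14\right) \left(1 - 10\right) = 12 - 149 \cdot 2 \cdot 10 \left(-14\right) \left(-9\right) = 12 - 375480 = -375468$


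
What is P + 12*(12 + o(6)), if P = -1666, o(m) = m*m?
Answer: -1090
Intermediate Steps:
o(m) = m**2
P + 12*(12 + o(6)) = -1666 + 12*(12 + 6**2) = -1666 + 12*(12 + 36) = -1666 + 12*48 = -1666 + 576 = -1090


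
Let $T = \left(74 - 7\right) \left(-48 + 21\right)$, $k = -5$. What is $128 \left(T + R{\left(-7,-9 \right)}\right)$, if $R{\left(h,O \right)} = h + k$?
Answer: $-233088$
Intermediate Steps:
$T = -1809$ ($T = 67 \left(-27\right) = -1809$)
$R{\left(h,O \right)} = -5 + h$ ($R{\left(h,O \right)} = h - 5 = -5 + h$)
$128 \left(T + R{\left(-7,-9 \right)}\right) = 128 \left(-1809 - 12\right) = 128 \left(-1821\right) = -233088$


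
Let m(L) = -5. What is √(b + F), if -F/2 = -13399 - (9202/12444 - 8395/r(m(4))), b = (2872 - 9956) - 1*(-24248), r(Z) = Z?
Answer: √457992463431/3111 ≈ 217.53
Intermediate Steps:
b = 17164 (b = -7084 + 24248 = 17164)
F = 93819917/3111 (F = -2*(-13399 - (9202/12444 - 8395/(-5))) = -2*(-13399 - (9202*(1/12444) - 8395*(-⅕))) = -2*(-13399 - (4601/6222 + 1679)) = -2*(-13399 - 1*10451339/6222) = -2*(-13399 - 10451339/6222) = -2*(-93819917/6222) = 93819917/3111 ≈ 30157.)
√(b + F) = √(17164 + 93819917/3111) = √(147217121/3111) = √457992463431/3111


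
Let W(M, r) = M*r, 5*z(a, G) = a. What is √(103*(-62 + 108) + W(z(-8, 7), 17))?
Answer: √117770/5 ≈ 68.635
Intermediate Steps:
z(a, G) = a/5
√(103*(-62 + 108) + W(z(-8, 7), 17)) = √(103*(-62 + 108) + ((⅕)*(-8))*17) = √(103*46 - 8/5*17) = √(4738 - 136/5) = √(23554/5) = √117770/5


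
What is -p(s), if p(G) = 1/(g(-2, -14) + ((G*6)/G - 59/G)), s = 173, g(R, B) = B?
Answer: 173/1443 ≈ 0.11989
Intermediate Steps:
p(G) = 1/(-8 - 59/G) (p(G) = 1/(-14 + ((G*6)/G - 59/G)) = 1/(-14 + ((6*G)/G - 59/G)) = 1/(-14 + (6 - 59/G)) = 1/(-8 - 59/G))
-p(s) = -173/(-59 - 8*173) = -173/(-59 - 1384) = -173/(-1443) = -173*(-1)/1443 = -1*(-173/1443) = 173/1443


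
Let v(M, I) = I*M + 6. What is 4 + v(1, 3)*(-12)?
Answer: -104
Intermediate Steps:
v(M, I) = 6 + I*M
4 + v(1, 3)*(-12) = 4 + (6 + 3*1)*(-12) = 4 + (6 + 3)*(-12) = 4 + 9*(-12) = 4 - 108 = -104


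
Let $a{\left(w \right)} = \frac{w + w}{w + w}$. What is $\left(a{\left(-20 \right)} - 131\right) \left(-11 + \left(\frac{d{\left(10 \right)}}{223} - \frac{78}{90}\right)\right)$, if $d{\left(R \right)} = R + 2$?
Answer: $\frac{1027364}{669} \approx 1535.7$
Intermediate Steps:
$d{\left(R \right)} = 2 + R$
$a{\left(w \right)} = 1$ ($a{\left(w \right)} = \frac{2 w}{2 w} = 2 w \frac{1}{2 w} = 1$)
$\left(a{\left(-20 \right)} - 131\right) \left(-11 + \left(\frac{d{\left(10 \right)}}{223} - \frac{78}{90}\right)\right) = \left(1 - 131\right) \left(-11 - \left(\frac{13}{15} - \frac{2 + 10}{223}\right)\right) = - 130 \left(-11 + \left(12 \cdot \frac{1}{223} - \frac{13}{15}\right)\right) = - 130 \left(-11 + \left(\frac{12}{223} - \frac{13}{15}\right)\right) = - 130 \left(-11 - \frac{2719}{3345}\right) = \left(-130\right) \left(- \frac{39514}{3345}\right) = \frac{1027364}{669}$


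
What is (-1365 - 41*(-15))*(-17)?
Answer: 12750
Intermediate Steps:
(-1365 - 41*(-15))*(-17) = (-1365 - 1*(-615))*(-17) = (-1365 + 615)*(-17) = -750*(-17) = 12750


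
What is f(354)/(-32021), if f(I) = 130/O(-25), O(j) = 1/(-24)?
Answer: 3120/32021 ≈ 0.097436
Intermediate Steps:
O(j) = -1/24
f(I) = -3120 (f(I) = 130/(-1/24) = 130*(-24) = -3120)
f(354)/(-32021) = -3120/(-32021) = -3120*(-1/32021) = 3120/32021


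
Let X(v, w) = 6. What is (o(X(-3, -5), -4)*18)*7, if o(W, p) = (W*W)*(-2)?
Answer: -9072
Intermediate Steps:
o(W, p) = -2*W**2 (o(W, p) = W**2*(-2) = -2*W**2)
(o(X(-3, -5), -4)*18)*7 = (-2*6**2*18)*7 = (-2*36*18)*7 = -72*18*7 = -1296*7 = -9072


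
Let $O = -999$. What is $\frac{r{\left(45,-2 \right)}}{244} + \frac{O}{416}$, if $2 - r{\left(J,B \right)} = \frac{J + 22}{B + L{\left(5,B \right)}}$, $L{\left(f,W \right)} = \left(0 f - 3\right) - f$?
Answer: $- \frac{300171}{126880} \approx -2.3658$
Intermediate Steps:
$L{\left(f,W \right)} = -3 - f$ ($L{\left(f,W \right)} = \left(0 - 3\right) - f = -3 - f$)
$r{\left(J,B \right)} = 2 - \frac{22 + J}{-8 + B}$ ($r{\left(J,B \right)} = 2 - \frac{J + 22}{B - 8} = 2 - \frac{22 + J}{B - 8} = 2 - \frac{22 + J}{-8 + B}$)
$\frac{r{\left(45,-2 \right)}}{244} + \frac{O}{416} = \frac{\frac{1}{-8 - 2} \left(-38 - 45 + 2 \left(-2\right)\right)}{244} - \frac{999}{416} = \frac{-38 - 45 - 4}{-10} \cdot \frac{1}{244} - \frac{999}{416} = \left(- \frac{1}{10}\right) \left(-87\right) \frac{1}{244} - \frac{999}{416} = \frac{87}{10} \cdot \frac{1}{244} - \frac{999}{416} = \frac{87}{2440} - \frac{999}{416} = - \frac{300171}{126880}$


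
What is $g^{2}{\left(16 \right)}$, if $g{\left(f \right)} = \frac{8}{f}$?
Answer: $\frac{1}{4} \approx 0.25$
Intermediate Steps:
$g^{2}{\left(16 \right)} = \left(\frac{8}{16}\right)^{2} = \left(8 \cdot \frac{1}{16}\right)^{2} = \left(\frac{1}{2}\right)^{2} = \frac{1}{4}$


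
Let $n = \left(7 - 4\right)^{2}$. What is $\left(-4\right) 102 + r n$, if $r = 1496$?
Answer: $13056$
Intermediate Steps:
$n = 9$ ($n = 3^{2} = 9$)
$\left(-4\right) 102 + r n = \left(-4\right) 102 + 1496 \cdot 9 = -408 + 13464 = 13056$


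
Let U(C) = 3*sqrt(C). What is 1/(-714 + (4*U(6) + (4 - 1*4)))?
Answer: -119/84822 - sqrt(6)/42411 ≈ -0.0014607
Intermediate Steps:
1/(-714 + (4*U(6) + (4 - 1*4))) = 1/(-714 + (4*(3*sqrt(6)) + (4 - 1*4))) = 1/(-714 + (12*sqrt(6) + (4 - 4))) = 1/(-714 + (12*sqrt(6) + 0)) = 1/(-714 + 12*sqrt(6))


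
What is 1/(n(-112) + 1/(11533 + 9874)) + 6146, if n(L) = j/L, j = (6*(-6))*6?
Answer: 3552706136/578003 ≈ 6146.5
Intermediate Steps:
j = -216 (j = -36*6 = -216)
n(L) = -216/L
1/(n(-112) + 1/(11533 + 9874)) + 6146 = 1/(-216/(-112) + 1/(11533 + 9874)) + 6146 = 1/(-216*(-1/112) + 1/21407) + 6146 = 1/(27/14 + 1/21407) + 6146 = 1/(578003/299698) + 6146 = 299698/578003 + 6146 = 3552706136/578003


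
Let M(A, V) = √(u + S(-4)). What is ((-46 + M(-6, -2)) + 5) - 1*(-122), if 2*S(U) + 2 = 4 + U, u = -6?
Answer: 81 + I*√7 ≈ 81.0 + 2.6458*I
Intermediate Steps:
S(U) = 1 + U/2 (S(U) = -1 + (4 + U)/2 = -1 + (2 + U/2) = 1 + U/2)
M(A, V) = I*√7 (M(A, V) = √(-6 + (1 + (½)*(-4))) = √(-6 + (1 - 2)) = √(-6 - 1) = √(-7) = I*√7)
((-46 + M(-6, -2)) + 5) - 1*(-122) = ((-46 + I*√7) + 5) - 1*(-122) = (-41 + I*√7) + 122 = 81 + I*√7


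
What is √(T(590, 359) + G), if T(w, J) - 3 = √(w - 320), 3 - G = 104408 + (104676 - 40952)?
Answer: √(-168126 + 3*√30) ≈ 410.01*I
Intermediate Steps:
G = -168129 (G = 3 - (104408 + (104676 - 40952)) = 3 - (104408 + 63724) = 3 - 1*168132 = 3 - 168132 = -168129)
T(w, J) = 3 + √(-320 + w) (T(w, J) = 3 + √(w - 320) = 3 + √(-320 + w))
√(T(590, 359) + G) = √((3 + √(-320 + 590)) - 168129) = √((3 + √270) - 168129) = √((3 + 3*√30) - 168129) = √(-168126 + 3*√30)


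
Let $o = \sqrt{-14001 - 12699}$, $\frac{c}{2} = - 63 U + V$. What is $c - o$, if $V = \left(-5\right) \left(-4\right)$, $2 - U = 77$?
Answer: $9490 - 10 i \sqrt{267} \approx 9490.0 - 163.4 i$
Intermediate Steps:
$U = -75$ ($U = 2 - 77 = -75$)
$V = 20$
$c = 9490$ ($c = 2 \left(\left(-63\right) \left(-75\right) + 20\right) = 2 \left(4725 + 20\right) = 2 \cdot 4745 = 9490$)
$o = 10 i \sqrt{267}$ ($o = \sqrt{-26700} = 10 i \sqrt{267} \approx 163.4 i$)
$c - o = 9490 - 10 i \sqrt{267}$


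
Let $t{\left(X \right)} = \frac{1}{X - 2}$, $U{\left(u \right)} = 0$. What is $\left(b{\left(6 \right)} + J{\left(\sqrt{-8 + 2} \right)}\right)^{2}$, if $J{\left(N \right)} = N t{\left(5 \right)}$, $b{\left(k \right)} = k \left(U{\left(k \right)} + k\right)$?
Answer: $\frac{\left(108 + i \sqrt{6}\right)^{2}}{9} \approx 1295.3 + 58.788 i$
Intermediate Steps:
$t{\left(X \right)} = \frac{1}{-2 + X}$
$b{\left(k \right)} = k^{2}$ ($b{\left(k \right)} = k \left(0 + k\right) = k k = k^{2}$)
$J{\left(N \right)} = \frac{N}{3}$ ($J{\left(N \right)} = \frac{N}{-2 + 5} = \frac{N}{3}$)
$\left(b{\left(6 \right)} + J{\left(\sqrt{-8 + 2} \right)}\right)^{2} = \left(6^{2} + \frac{\sqrt{-8 + 2}}{3}\right)^{2} = \left(36 + \frac{\sqrt{-6}}{3}\right)^{2} = \left(36 + \frac{i \sqrt{6}}{3}\right)^{2}$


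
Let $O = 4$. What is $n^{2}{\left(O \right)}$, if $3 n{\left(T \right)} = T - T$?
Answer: $0$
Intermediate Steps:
$n{\left(T \right)} = 0$ ($n{\left(T \right)} = \frac{T - T}{3} = \frac{1}{3} \cdot 0 = 0$)
$n^{2}{\left(O \right)} = 0^{2} = 0$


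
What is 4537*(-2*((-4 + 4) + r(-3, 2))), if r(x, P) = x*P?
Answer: 54444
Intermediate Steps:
r(x, P) = P*x
4537*(-2*((-4 + 4) + r(-3, 2))) = 4537*(-2*((-4 + 4) + 2*(-3))) = 4537*(-2*(0 - 6)) = 4537*(-2*(-6)) = 4537*12 = 54444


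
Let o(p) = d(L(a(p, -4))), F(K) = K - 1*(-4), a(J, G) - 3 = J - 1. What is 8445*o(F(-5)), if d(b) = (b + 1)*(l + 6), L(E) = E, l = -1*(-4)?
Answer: 168900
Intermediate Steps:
l = 4
a(J, G) = 2 + J (a(J, G) = 3 + (J - 1) = 3 + (-1 + J) = 2 + J)
d(b) = 10 + 10*b (d(b) = (b + 1)*(4 + 6) = (1 + b)*10 = 10 + 10*b)
F(K) = 4 + K (F(K) = K + 4 = 4 + K)
o(p) = 30 + 10*p (o(p) = 10 + 10*(2 + p) = 10 + (20 + 10*p) = 30 + 10*p)
8445*o(F(-5)) = 8445*(30 + 10*(4 - 5)) = 8445*(30 + 10*(-1)) = 8445*(30 - 10) = 8445*20 = 168900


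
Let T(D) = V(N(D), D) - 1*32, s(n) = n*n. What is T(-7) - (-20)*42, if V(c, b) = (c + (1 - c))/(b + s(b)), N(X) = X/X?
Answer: 33937/42 ≈ 808.02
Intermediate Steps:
s(n) = n²
N(X) = 1
V(c, b) = 1/(b + b²) (V(c, b) = (c + (1 - c))/(b + b²) = 1/(b + b²))
T(D) = -32 + 1/(D*(1 + D)) (T(D) = 1/(D*(1 + D)) - 1*32 = 1/(D*(1 + D)) - 32 = -32 + 1/(D*(1 + D)))
T(-7) - (-20)*42 = (-32 + 1/(-7 + (-7)²)) - (-20)*42 = (-32 + 1/(-7 + 49)) - 1*(-840) = (-32 + 1/42) + 840 = -1343/42 + 840 = 33937/42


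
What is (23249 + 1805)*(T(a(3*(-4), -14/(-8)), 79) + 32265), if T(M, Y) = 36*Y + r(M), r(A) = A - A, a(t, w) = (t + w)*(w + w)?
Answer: 879620886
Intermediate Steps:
a(t, w) = 2*w*(t + w) (a(t, w) = (t + w)*(2*w) = 2*w*(t + w))
r(A) = 0
T(M, Y) = 36*Y (T(M, Y) = 36*Y + 0 = 36*Y)
(23249 + 1805)*(T(a(3*(-4), -14/(-8)), 79) + 32265) = (23249 + 1805)*(36*79 + 32265) = 25054*(2844 + 32265) = 25054*35109 = 879620886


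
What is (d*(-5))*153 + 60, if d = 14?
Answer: -10650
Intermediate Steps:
(d*(-5))*153 + 60 = (14*(-5))*153 + 60 = -70*153 + 60 = -10710 + 60 = -10650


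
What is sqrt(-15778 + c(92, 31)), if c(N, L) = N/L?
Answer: I*sqrt(15159806)/31 ≈ 125.6*I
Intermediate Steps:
sqrt(-15778 + c(92, 31)) = sqrt(-15778 + 92/31) = sqrt(-489026/31) = I*sqrt(15159806)/31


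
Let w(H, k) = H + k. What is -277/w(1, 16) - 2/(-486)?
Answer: -67294/4131 ≈ -16.290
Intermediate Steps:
-277/w(1, 16) - 2/(-486) = -277/(1 + 16) - 2/(-486) = -277/17 - 2*(-1/486) = -277*1/17 + 1/243 = -277/17 + 1/243 = -67294/4131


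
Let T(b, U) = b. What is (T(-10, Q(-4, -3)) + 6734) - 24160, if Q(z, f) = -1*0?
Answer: -17436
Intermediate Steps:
Q(z, f) = 0
(T(-10, Q(-4, -3)) + 6734) - 24160 = (-10 + 6734) - 24160 = 6724 - 24160 = -17436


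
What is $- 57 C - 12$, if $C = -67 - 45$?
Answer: $6372$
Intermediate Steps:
$C = -112$
$- 57 C - 12 = \left(-57\right) \left(-112\right) - 12 = 6384 - 12 = 6372$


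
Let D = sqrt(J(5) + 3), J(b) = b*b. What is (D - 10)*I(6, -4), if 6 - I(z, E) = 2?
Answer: -40 + 8*sqrt(7) ≈ -18.834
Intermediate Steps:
I(z, E) = 4 (I(z, E) = 6 - 1*2 = 6 - 2 = 4)
J(b) = b**2
D = 2*sqrt(7) (D = sqrt(5**2 + 3) = sqrt(25 + 3) = sqrt(28) = 2*sqrt(7) ≈ 5.2915)
(D - 10)*I(6, -4) = (2*sqrt(7) - 10)*4 = (-10 + 2*sqrt(7))*4 = -40 + 8*sqrt(7)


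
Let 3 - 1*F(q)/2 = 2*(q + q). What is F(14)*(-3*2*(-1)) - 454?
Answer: -1090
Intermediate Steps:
F(q) = 6 - 8*q (F(q) = 6 - 4*(q + q) = 6 - 4*2*q = 6 - 8*q)
F(14)*(-3*2*(-1)) - 454 = (6 - 8*14)*(-3*2*(-1)) - 454 = (6 - 112)*(-6*(-1)) - 454 = -106*6 - 454 = -636 - 454 = -1090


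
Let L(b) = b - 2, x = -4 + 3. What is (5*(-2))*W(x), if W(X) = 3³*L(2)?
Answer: 0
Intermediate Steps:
x = -1
L(b) = -2 + b
W(X) = 0 (W(X) = 3³*(-2 + 2) = 27*0 = 0)
(5*(-2))*W(x) = (5*(-2))*0 = -10*0 = 0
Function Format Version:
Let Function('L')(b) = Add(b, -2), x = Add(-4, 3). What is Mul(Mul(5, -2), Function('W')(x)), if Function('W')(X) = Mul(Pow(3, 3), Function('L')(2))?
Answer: 0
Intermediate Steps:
x = -1
Function('L')(b) = Add(-2, b)
Function('W')(X) = 0 (Function('W')(X) = Mul(Pow(3, 3), Add(-2, 2)) = Mul(27, 0) = 0)
Mul(Mul(5, -2), Function('W')(x)) = Mul(Mul(5, -2), 0) = Mul(-10, 0) = 0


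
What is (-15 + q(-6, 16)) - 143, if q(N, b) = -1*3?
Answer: -161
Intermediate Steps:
q(N, b) = -3
(-15 + q(-6, 16)) - 143 = (-15 - 3) - 143 = -18 - 143 = -161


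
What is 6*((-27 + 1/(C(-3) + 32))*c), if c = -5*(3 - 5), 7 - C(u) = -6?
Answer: -4856/3 ≈ -1618.7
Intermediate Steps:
C(u) = 13 (C(u) = 7 - 1*(-6) = 7 + 6 = 13)
c = 10 (c = -5*(-2) = 10)
6*((-27 + 1/(C(-3) + 32))*c) = 6*((-27 + 1/(13 + 32))*10) = 6*((-27 + 1/45)*10) = 6*(-1214/45*10) = 6*(-2428/9) = -4856/3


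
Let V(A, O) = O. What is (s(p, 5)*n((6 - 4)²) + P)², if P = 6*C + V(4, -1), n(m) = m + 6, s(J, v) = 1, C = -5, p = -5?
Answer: 441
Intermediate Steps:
n(m) = 6 + m
P = -31 (P = 6*(-5) - 1 = -30 - 1 = -31)
(s(p, 5)*n((6 - 4)²) + P)² = (1*(6 + (6 - 4)²) - 31)² = (1*(6 + 2²) - 31)² = (1*(6 + 4) - 31)² = (1*10 - 31)² = (10 - 31)² = (-21)² = 441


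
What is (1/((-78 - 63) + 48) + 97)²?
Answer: 81360400/8649 ≈ 9406.9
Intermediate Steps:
(1/((-78 - 63) + 48) + 97)² = (1/(-141 + 48) + 97)² = (1/(-93) + 97)² = (-1/93 + 97)² = (9020/93)² = 81360400/8649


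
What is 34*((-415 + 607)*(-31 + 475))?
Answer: 2898432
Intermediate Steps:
34*((-415 + 607)*(-31 + 475)) = 34*(192*444) = 34*85248 = 2898432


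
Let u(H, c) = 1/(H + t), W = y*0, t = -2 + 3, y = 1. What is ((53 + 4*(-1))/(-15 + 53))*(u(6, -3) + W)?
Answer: 7/38 ≈ 0.18421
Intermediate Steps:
t = 1
W = 0 (W = 1*0 = 0)
u(H, c) = 1/(1 + H) (u(H, c) = 1/(H + 1) = 1/(1 + H))
((53 + 4*(-1))/(-15 + 53))*(u(6, -3) + W) = ((53 + 4*(-1))/(-15 + 53))*(1/(1 + 6) + 0) = ((53 - 4)/38)*(1/7 + 0) = (49*(1/38))*(⅐ + 0) = (49/38)*(⅐) = 7/38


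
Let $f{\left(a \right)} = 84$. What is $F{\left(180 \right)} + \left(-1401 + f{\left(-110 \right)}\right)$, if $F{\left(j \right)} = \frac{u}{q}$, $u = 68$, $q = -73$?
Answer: $- \frac{96209}{73} \approx -1317.9$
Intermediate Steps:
$F{\left(j \right)} = - \frac{68}{73}$ ($F{\left(j \right)} = \frac{68}{-73} = 68 \left(- \frac{1}{73}\right) = - \frac{68}{73}$)
$F{\left(180 \right)} + \left(-1401 + f{\left(-110 \right)}\right) = - \frac{68}{73} + \left(-1401 + 84\right) = - \frac{68}{73} - 1317 = - \frac{96209}{73}$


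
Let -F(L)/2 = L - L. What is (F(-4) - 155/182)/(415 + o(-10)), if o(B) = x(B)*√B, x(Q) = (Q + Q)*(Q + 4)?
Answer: -2573/2302118 + 372*I*√10/1151059 ≈ -0.0011177 + 0.001022*I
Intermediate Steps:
x(Q) = 2*Q*(4 + Q) (x(Q) = (2*Q)*(4 + Q) = 2*Q*(4 + Q))
o(B) = 2*B^(3/2)*(4 + B) (o(B) = (2*B*(4 + B))*√B = 2*B^(3/2)*(4 + B))
F(L) = 0 (F(L) = -2*(L - L) = -2*0 = 0)
(F(-4) - 155/182)/(415 + o(-10)) = (0 - 155/182)/(415 + 2*(-10)^(3/2)*(4 - 10)) = (0 - 155*1/182)/(415 + 2*(-10*I*√10)*(-6)) = (0 - 155/182)/(415 + 120*I*√10) = -155/(182*(415 + 120*I*√10))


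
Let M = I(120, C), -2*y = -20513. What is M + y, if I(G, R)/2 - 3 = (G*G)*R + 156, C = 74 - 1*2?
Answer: 4168349/2 ≈ 2.0842e+6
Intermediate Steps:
y = 20513/2 (y = -½*(-20513) = 20513/2 ≈ 10257.)
C = 72 (C = 74 - 2 = 72)
I(G, R) = 318 + 2*R*G² (I(G, R) = 6 + 2*((G*G)*R + 156) = 6 + 2*(G²*R + 156) = 6 + 2*(R*G² + 156) = 6 + 2*(156 + R*G²) = 6 + (312 + 2*R*G²) = 318 + 2*R*G²)
M = 2073918 (M = 318 + 2*72*120² = 318 + 2*72*14400 = 318 + 2073600 = 2073918)
M + y = 2073918 + 20513/2 = 4168349/2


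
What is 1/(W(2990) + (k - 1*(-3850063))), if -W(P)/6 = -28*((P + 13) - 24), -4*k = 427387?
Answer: 4/16974753 ≈ 2.3564e-7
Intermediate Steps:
k = -427387/4 (k = -¼*427387 = -427387/4 ≈ -1.0685e+5)
W(P) = -1848 + 168*P (W(P) = -(-168)*((P + 13) - 24) = -(-168)*((13 + P) - 24) = -(-168)*(-11 + P) = -6*(308 - 28*P) = -1848 + 168*P)
1/(W(2990) + (k - 1*(-3850063))) = 1/((-1848 + 168*2990) + (-427387/4 - 1*(-3850063))) = 1/((-1848 + 502320) + (-427387/4 + 3850063)) = 1/(500472 + 14972865/4) = 1/(16974753/4) = 4/16974753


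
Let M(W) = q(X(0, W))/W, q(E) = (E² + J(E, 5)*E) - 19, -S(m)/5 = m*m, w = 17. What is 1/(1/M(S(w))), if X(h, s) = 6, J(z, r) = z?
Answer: -53/1445 ≈ -0.036678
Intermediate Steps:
S(m) = -5*m² (S(m) = -5*m*m = -5*m²)
q(E) = -19 + 2*E² (q(E) = (E² + E*E) - 19 = (E² + E²) - 19 = 2*E² - 19 = -19 + 2*E²)
M(W) = 53/W (M(W) = (-19 + 2*6²)/W = (-19 + 2*36)/W = (-19 + 72)/W = 53/W)
1/(1/M(S(w))) = 1/(1/(53/((-5*17²)))) = 1/(1/(53/((-5*289)))) = 1/(1/(53/(-1445))) = 1/(1/(53*(-1/1445))) = 1/(1/(-53/1445)) = 1/(-1445/53) = -53/1445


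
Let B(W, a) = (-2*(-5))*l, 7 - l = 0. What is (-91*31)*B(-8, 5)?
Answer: -197470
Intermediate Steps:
l = 7 (l = 7 - 1*0 = 7 + 0 = 7)
B(W, a) = 70 (B(W, a) = -2*(-5)*7 = 10*7 = 70)
(-91*31)*B(-8, 5) = -91*31*70 = -2821*70 = -197470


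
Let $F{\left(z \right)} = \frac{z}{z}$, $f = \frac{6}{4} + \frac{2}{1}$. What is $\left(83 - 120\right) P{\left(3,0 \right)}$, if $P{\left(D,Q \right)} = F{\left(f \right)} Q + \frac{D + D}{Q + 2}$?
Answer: $-111$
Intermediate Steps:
$f = \frac{7}{2}$ ($f = 6 \cdot \frac{1}{4} + 2 \cdot 1 = \frac{3}{2} + 2 = \frac{7}{2} \approx 3.5$)
$F{\left(z \right)} = 1$
$P{\left(D,Q \right)} = Q + \frac{2 D}{2 + Q}$ ($P{\left(D,Q \right)} = 1 Q + \frac{D + D}{Q + 2} = Q + \frac{2 D}{2 + Q}$)
$\left(83 - 120\right) P{\left(3,0 \right)} = \left(83 - 120\right) \frac{0^{2} + 2 \cdot 3 + 2 \cdot 0}{2 + 0} = - 37 \frac{0 + 6 + 0}{2} = - 37 \cdot \frac{1}{2} \cdot 6 = \left(-37\right) 3 = -111$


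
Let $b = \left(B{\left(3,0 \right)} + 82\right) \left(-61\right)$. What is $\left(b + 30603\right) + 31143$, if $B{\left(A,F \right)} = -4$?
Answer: $56988$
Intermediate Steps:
$b = -4758$ ($b = \left(-4 + 82\right) \left(-61\right) = 78 \left(-61\right) = -4758$)
$\left(b + 30603\right) + 31143 = \left(-4758 + 30603\right) + 31143 = 25845 + 31143 = 56988$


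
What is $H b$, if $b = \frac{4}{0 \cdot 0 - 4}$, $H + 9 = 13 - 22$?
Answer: $18$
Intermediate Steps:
$H = -18$ ($H = -9 + \left(13 - 22\right) = -9 - 9 = -18$)
$b = -1$ ($b = \frac{4}{0 - 4} = \frac{4}{-4} = 4 \left(- \frac{1}{4}\right) = -1$)
$H b = \left(-18\right) \left(-1\right) = 18$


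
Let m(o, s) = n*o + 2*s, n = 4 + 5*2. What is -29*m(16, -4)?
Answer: -6264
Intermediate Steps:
n = 14 (n = 4 + 10 = 14)
m(o, s) = 2*s + 14*o (m(o, s) = 14*o + 2*s = 2*s + 14*o)
-29*m(16, -4) = -29*(2*(-4) + 14*16) = -29*(-8 + 224) = -29*216 = -6264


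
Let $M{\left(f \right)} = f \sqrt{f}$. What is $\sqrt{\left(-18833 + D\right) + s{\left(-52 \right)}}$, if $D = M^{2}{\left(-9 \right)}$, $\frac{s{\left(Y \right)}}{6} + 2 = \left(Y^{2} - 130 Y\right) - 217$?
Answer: $2 \sqrt{8977} \approx 189.49$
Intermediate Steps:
$s{\left(Y \right)} = -1314 - 780 Y + 6 Y^{2}$ ($s{\left(Y \right)} = -12 + 6 \left(\left(Y^{2} - 130 Y\right) - 217\right) = -12 + 6 \left(-217 + Y^{2} - 130 Y\right) = -12 - \left(1302 - 6 Y^{2} + 780 Y\right) = -1314 - 780 Y + 6 Y^{2}$)
$M{\left(f \right)} = f^{\frac{3}{2}}$
$D = -729$ ($D = \left(\left(-9\right)^{\frac{3}{2}}\right)^{2} = \left(- 27 i\right)^{2} = -729$)
$\sqrt{\left(-18833 + D\right) + s{\left(-52 \right)}} = \sqrt{\left(-18833 - 729\right) - \left(-39246 - 16224\right)} = \sqrt{-19562 + \left(-1314 + 40560 + 6 \cdot 2704\right)} = \sqrt{-19562 + \left(-1314 + 40560 + 16224\right)} = \sqrt{-19562 + 55470} = \sqrt{35908} = 2 \sqrt{8977}$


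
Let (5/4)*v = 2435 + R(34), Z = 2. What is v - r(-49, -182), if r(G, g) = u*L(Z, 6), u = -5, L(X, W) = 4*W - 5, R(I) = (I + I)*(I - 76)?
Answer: -1209/5 ≈ -241.80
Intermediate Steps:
R(I) = 2*I*(-76 + I) (R(I) = (2*I)*(-76 + I) = 2*I*(-76 + I))
L(X, W) = -5 + 4*W
r(G, g) = -95 (r(G, g) = -5*(-5 + 4*6) = -5*(-5 + 24) = -5*19 = -95)
v = -1684/5 (v = 4*(2435 + 2*34*(-76 + 34))/5 = 4*(2435 + 2*34*(-42))/5 = 4*(2435 - 2856)/5 = (⅘)*(-421) = -1684/5 ≈ -336.80)
v - r(-49, -182) = -1684/5 - 1*(-95) = -1684/5 + 95 = -1209/5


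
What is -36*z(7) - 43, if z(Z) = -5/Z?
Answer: -121/7 ≈ -17.286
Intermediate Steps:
-36*z(7) - 43 = -(-180)/7 - 43 = -36*(-5/7) - 43 = 180/7 - 43 = -121/7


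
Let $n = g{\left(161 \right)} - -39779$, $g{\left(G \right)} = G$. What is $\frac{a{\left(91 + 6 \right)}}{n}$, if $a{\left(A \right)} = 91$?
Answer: $\frac{91}{39940} \approx 0.0022784$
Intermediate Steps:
$n = 39940$ ($n = 161 - -39779 = 161 + 39779 = 39940$)
$\frac{a{\left(91 + 6 \right)}}{n} = \frac{91}{39940}$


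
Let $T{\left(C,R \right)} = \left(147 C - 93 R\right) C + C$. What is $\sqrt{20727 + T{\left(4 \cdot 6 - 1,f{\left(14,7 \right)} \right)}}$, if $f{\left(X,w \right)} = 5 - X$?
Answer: $2 \sqrt{29441} \approx 343.17$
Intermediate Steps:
$T{\left(C,R \right)} = C + C \left(- 93 R + 147 C\right)$ ($T{\left(C,R \right)} = \left(- 93 R + 147 C\right) C + C = C \left(- 93 R + 147 C\right) + C = C + C \left(- 93 R + 147 C\right)$)
$\sqrt{20727 + T{\left(4 \cdot 6 - 1,f{\left(14,7 \right)} \right)}} = \sqrt{20727 + \left(4 \cdot 6 - 1\right) \left(1 - 93 \left(5 - 14\right) + 147 \left(4 \cdot 6 - 1\right)\right)} = \sqrt{20727 + \left(24 - 1\right) \left(1 - 93 \left(5 - 14\right) + 147 \left(24 - 1\right)\right)} = \sqrt{20727 + 23 \left(1 - -837 + 147 \cdot 23\right)} = \sqrt{20727 + 23 \left(1 + 837 + 3381\right)} = \sqrt{20727 + 23 \cdot 4219} = \sqrt{20727 + 97037} = \sqrt{117764} = 2 \sqrt{29441}$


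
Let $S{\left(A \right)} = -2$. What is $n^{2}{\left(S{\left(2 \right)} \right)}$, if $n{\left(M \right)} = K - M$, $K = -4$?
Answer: $4$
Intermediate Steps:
$n{\left(M \right)} = -4 - M$
$n^{2}{\left(S{\left(2 \right)} \right)} = \left(-4 - -2\right)^{2} = \left(-4 + 2\right)^{2} = \left(-2\right)^{2} = 4$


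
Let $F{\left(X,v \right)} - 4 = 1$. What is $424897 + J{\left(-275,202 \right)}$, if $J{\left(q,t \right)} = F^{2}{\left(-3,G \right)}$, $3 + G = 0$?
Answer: $424922$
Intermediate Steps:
$G = -3$ ($G = -3 + 0 = -3$)
$F{\left(X,v \right)} = 5$ ($F{\left(X,v \right)} = 4 + 1 = 5$)
$J{\left(q,t \right)} = 25$ ($J{\left(q,t \right)} = 5^{2} = 25$)
$424897 + J{\left(-275,202 \right)} = 424897 + 25 = 424922$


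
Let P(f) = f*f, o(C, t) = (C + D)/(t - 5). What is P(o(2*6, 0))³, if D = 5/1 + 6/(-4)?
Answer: 887503681/1000000 ≈ 887.50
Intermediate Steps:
D = 7/2 (D = 5*1 + 6*(-¼) = 5 - 3/2 = 7/2 ≈ 3.5000)
o(C, t) = (7/2 + C)/(-5 + t) (o(C, t) = (C + 7/2)/(t - 5) = (7/2 + C)/(-5 + t))
P(f) = f²
P(o(2*6, 0))³ = (((7/2 + 2*6)/(-5 + 0))²)³ = (((7/2 + 12)/(-5))²)³ = ((-⅕*31/2)²)³ = ((-31/10)²)³ = (961/100)³ = 887503681/1000000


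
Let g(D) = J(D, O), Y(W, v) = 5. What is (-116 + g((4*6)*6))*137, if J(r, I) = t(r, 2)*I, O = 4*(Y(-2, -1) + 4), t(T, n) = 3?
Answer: -1096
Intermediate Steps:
O = 36 (O = 4*(5 + 4) = 4*9 = 36)
J(r, I) = 3*I
g(D) = 108 (g(D) = 3*36 = 108)
(-116 + g((4*6)*6))*137 = (-116 + 108)*137 = -8*137 = -1096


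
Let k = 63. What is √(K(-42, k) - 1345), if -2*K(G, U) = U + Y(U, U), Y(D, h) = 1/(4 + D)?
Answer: I*√6179142/67 ≈ 37.101*I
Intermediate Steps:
K(G, U) = -U/2 - 1/(2*(4 + U)) (K(G, U) = -(U + 1/(4 + U))/2 = -U/2 - 1/(2*(4 + U)))
√(K(-42, k) - 1345) = √((-1 - 1*63*(4 + 63))/(2*(4 + 63)) - 1345) = √((½)*(-1 - 1*63*67)/67 - 1345) = √((½)*(1/67)*(-1 - 4221) - 1345) = √((½)*(1/67)*(-4222) - 1345) = √(-2111/67 - 1345) = √(-92226/67) = I*√6179142/67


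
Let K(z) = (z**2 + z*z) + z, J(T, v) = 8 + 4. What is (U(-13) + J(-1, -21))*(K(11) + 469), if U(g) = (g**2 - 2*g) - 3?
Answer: 147288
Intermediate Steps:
J(T, v) = 12
U(g) = -3 + g**2 - 2*g
K(z) = z + 2*z**2 (K(z) = (z**2 + z**2) + z = 2*z**2 + z = z + 2*z**2)
(U(-13) + J(-1, -21))*(K(11) + 469) = ((-3 + (-13)**2 - 2*(-13)) + 12)*(11*(1 + 2*11) + 469) = ((-3 + 169 + 26) + 12)*(11*(1 + 22) + 469) = (192 + 12)*(11*23 + 469) = 204*(253 + 469) = 204*722 = 147288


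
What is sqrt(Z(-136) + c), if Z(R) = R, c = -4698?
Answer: I*sqrt(4834) ≈ 69.527*I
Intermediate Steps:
sqrt(Z(-136) + c) = sqrt(-136 - 4698) = sqrt(-4834) = I*sqrt(4834)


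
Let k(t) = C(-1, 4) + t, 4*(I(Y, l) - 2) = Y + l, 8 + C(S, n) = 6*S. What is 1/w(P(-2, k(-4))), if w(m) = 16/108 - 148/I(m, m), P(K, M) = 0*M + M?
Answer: 189/4024 ≈ 0.046968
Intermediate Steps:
C(S, n) = -8 + 6*S
I(Y, l) = 2 + Y/4 + l/4 (I(Y, l) = 2 + (Y + l)/4 = 2 + (Y/4 + l/4) = 2 + Y/4 + l/4)
k(t) = -14 + t (k(t) = (-8 + 6*(-1)) + t = (-8 - 6) + t = -14 + t)
P(K, M) = M (P(K, M) = 0 + M = M)
w(m) = 4/27 - 148/(2 + m/2) (w(m) = 16/108 - 148/(2 + m/4 + m/4) = 16*(1/108) - 148/(2 + m/2) = 4/27 - 148/(2 + m/2))
1/w(P(-2, k(-4))) = 1/(4*(-1994 + (-14 - 4))/(27*(4 + (-14 - 4)))) = 1/(4*(-1994 - 18)/(27*(4 - 18))) = 1/((4/27)*(-2012)/(-14)) = 1/((4/27)*(-1/14)*(-2012)) = 1/(4024/189) = 189/4024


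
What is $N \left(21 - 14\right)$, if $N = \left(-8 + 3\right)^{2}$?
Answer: $175$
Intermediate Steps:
$N = 25$ ($N = \left(-5\right)^{2} = 25$)
$N \left(21 - 14\right) = 25 \left(21 - 14\right) = 25 \cdot 7 = 175$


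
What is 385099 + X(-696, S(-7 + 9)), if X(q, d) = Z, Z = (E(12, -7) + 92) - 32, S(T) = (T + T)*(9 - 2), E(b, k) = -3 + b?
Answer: 385168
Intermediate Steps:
S(T) = 14*T (S(T) = (2*T)*7 = 14*T)
Z = 69 (Z = ((-3 + 12) + 92) - 32 = (9 + 92) - 32 = 101 - 32 = 69)
X(q, d) = 69
385099 + X(-696, S(-7 + 9)) = 385099 + 69 = 385168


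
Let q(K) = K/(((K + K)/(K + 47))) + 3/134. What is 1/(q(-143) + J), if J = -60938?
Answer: -134/8172121 ≈ -1.6397e-5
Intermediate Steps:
q(K) = 1576/67 + K/2 (q(K) = K/(((2*K)/(47 + K))) + 3*(1/134) = K/((2*K/(47 + K))) + 3/134 = K*((47 + K)/(2*K)) + 3/134 = (47/2 + K/2) + 3/134 = 1576/67 + K/2)
1/(q(-143) + J) = 1/((1576/67 + (½)*(-143)) - 60938) = 1/((1576/67 - 143/2) - 60938) = 1/(-6429/134 - 60938) = 1/(-8172121/134) = -134/8172121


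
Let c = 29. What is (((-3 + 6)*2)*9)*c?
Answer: 1566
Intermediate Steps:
(((-3 + 6)*2)*9)*c = (((-3 + 6)*2)*9)*29 = ((3*2)*9)*29 = (6*9)*29 = 54*29 = 1566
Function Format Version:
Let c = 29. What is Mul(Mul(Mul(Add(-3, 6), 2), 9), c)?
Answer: 1566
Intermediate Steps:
Mul(Mul(Mul(Add(-3, 6), 2), 9), c) = Mul(Mul(Mul(Add(-3, 6), 2), 9), 29) = Mul(Mul(Mul(3, 2), 9), 29) = Mul(Mul(6, 9), 29) = Mul(54, 29) = 1566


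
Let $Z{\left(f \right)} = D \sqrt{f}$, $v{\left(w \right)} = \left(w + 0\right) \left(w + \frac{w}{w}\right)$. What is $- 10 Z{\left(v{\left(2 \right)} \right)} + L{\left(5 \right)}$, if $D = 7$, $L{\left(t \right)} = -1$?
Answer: $-1 - 70 \sqrt{6} \approx -172.46$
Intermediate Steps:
$v{\left(w \right)} = w \left(1 + w\right)$ ($v{\left(w \right)} = w \left(w + 1\right) = w \left(1 + w\right)$)
$Z{\left(f \right)} = 7 \sqrt{f}$
$- 10 Z{\left(v{\left(2 \right)} \right)} + L{\left(5 \right)} = - 10 \cdot 7 \sqrt{2 \left(1 + 2\right)} - 1 = - 10 \cdot 7 \sqrt{2 \cdot 3} - 1 = - 10 \cdot 7 \sqrt{6} - 1 = - 70 \sqrt{6} - 1 = -1 - 70 \sqrt{6}$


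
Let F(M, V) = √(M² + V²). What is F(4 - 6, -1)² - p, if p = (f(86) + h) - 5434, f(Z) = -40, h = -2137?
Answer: 7616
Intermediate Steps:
p = -7611 (p = (-40 - 2137) - 5434 = -2177 - 5434 = -7611)
F(4 - 6, -1)² - p = (√((4 - 6)² + (-1)²))² - 1*(-7611) = (√((-2)² + 1))² + 7611 = (√(4 + 1))² + 7611 = (√5)² + 7611 = 5 + 7611 = 7616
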